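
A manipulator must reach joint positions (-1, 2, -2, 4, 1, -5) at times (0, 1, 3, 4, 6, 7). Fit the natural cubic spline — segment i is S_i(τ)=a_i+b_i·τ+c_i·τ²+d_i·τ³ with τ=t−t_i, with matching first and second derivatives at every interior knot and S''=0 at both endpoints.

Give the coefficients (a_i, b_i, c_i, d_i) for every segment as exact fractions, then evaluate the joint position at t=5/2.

  seg 0: a=-1 b=2239/494 c=0 d=-757/494
  seg 1: a=2 b=-16/247 c=-2271/494 d=1793/988
  seg 2: a=-2 b=821/247 c=1554/247 d=-47/13
  seg 3: a=4 b=1250/247 c=-1125/247 d=1259/1976
  seg 4: a=1 b=-2723/494 c=-723/988 d=241/988
S(5/2) = -18305/7904

Δ: Δ0=3, Δ1=-2, Δ2=6, Δ3=-3/2, Δ4=-6
row 1: diag=6, rhs=-30; c'=1/3, d'=-5
row 2: denom=6−2·1/3=16/3; d'=(48−2·-5)/(16/3)=87/8
row 3: denom=6−1·3/16=93/16; d'=(-45−1·87/8)/(93/16)=-298/31
row 4: denom=6−2·32/93=494/93; d'=(-27−2·-298/31)/(494/93)=-723/494
back: M4=-723/494
back: M3=-298/31−32/93·-723/494=-2250/247
back: M2=87/8−3/16·-2250/247=3108/247
back: M1=-5−1/3·3108/247=-2271/247
M: M0=0, M1=-2271/247, M2=3108/247, M3=-2250/247, M4=-723/494, M5=0
seg 0: a=-1, c=M0/2=0, d=(M1−M0)/(6·1)=-757/494, b=Δ0−h0·(2M0+M1)/6=2239/494
seg 1: a=2, c=M1/2=-2271/494, d=(M2−M1)/(6·2)=1793/988, b=Δ1−h1·(2M1+M2)/6=-16/247
seg 2: a=-2, c=M2/2=1554/247, d=(M3−M2)/(6·1)=-47/13, b=Δ2−h2·(2M2+M3)/6=821/247
seg 3: a=4, c=M3/2=-1125/247, d=(M4−M3)/(6·2)=1259/1976, b=Δ3−h3·(2M3+M4)/6=1250/247
seg 4: a=1, c=M4/2=-723/988, d=(M5−M4)/(6·1)=241/988, b=Δ4−h4·(2M4+M5)/6=-2723/494
t_q=5/2 → seg 1, τ=3/2; S=2+-16/247·τ+-2271/494·τ²+1793/988·τ³=-18305/7904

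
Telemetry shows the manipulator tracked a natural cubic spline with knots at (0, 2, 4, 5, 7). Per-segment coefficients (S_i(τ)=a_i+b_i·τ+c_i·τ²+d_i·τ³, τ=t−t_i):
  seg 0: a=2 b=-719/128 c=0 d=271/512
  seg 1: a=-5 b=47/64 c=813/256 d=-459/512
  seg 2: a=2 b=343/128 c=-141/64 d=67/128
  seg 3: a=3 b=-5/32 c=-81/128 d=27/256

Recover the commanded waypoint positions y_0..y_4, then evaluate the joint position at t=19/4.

y_0=2 y_1=-5 y_2=2 y_3=3 y_4=1
S(19/4) = 24505/8192

y_0 = S_0(0) = a_0 = 2
y_1 = S_1(0) = a_1 = -5
y_2 = S_2(0) = a_2 = 2
y_3 = S_3(0) = a_3 = 3
y_4 = S_3(2) = 1
t_q=19/4 is in segment 2 (τ=3/4); S_2(τ)=24505/8192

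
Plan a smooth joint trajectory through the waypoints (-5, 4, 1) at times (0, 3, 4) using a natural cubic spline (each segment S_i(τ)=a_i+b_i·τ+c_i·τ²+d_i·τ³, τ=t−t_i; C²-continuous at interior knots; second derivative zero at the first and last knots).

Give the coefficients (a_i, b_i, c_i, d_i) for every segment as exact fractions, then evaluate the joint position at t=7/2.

  seg 0: a=-5 b=21/4 c=0 d=-1/4
  seg 1: a=4 b=-3/2 c=-9/4 d=3/4
S(7/2) = 89/32

Δ: Δ0=3, Δ1=-3
row 1: diag=8, rhs=-36; c'=1/8, d'=-9/2
back: M1=-9/2
M: M0=0, M1=-9/2, M2=0
seg 0: a=-5, c=M0/2=0, d=(M1−M0)/(6·3)=-1/4, b=Δ0−h0·(2M0+M1)/6=21/4
seg 1: a=4, c=M1/2=-9/4, d=(M2−M1)/(6·1)=3/4, b=Δ1−h1·(2M1+M2)/6=-3/2
t_q=7/2 → seg 1, τ=1/2; S=4+-3/2·τ+-9/4·τ²+3/4·τ³=89/32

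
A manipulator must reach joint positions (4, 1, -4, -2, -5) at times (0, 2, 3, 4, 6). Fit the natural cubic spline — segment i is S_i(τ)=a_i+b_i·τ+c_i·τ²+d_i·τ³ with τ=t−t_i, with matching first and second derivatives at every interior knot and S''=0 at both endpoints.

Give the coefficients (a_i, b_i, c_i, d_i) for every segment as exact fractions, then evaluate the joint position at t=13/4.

  seg 0: a=4 b=9/22 c=0 d=-21/44
  seg 1: a=1 b=-117/22 c=-63/22 d=35/11
  seg 2: a=-4 b=-3/2 c=147/22 d=-35/11
  seg 3: a=-2 b=51/22 c=-63/22 d=21/44
S(13/4) = -2821/704

Δ: Δ0=-3/2, Δ1=-5, Δ2=2, Δ3=-3/2
row 1: diag=6, rhs=-21; c'=1/6, d'=-7/2
row 2: denom=4−1·1/6=23/6; d'=(42−1·-7/2)/(23/6)=273/23
row 3: denom=6−1·6/23=132/23; d'=(-21−1·273/23)/(132/23)=-63/11
back: M3=-63/11
back: M2=273/23−6/23·-63/11=147/11
back: M1=-7/2−1/6·147/11=-63/11
M: M0=0, M1=-63/11, M2=147/11, M3=-63/11, M4=0
seg 0: a=4, c=M0/2=0, d=(M1−M0)/(6·2)=-21/44, b=Δ0−h0·(2M0+M1)/6=9/22
seg 1: a=1, c=M1/2=-63/22, d=(M2−M1)/(6·1)=35/11, b=Δ1−h1·(2M1+M2)/6=-117/22
seg 2: a=-4, c=M2/2=147/22, d=(M3−M2)/(6·1)=-35/11, b=Δ2−h2·(2M2+M3)/6=-3/2
seg 3: a=-2, c=M3/2=-63/22, d=(M4−M3)/(6·2)=21/44, b=Δ3−h3·(2M3+M4)/6=51/22
t_q=13/4 → seg 2, τ=1/4; S=-4+-3/2·τ+147/22·τ²+-35/11·τ³=-2821/704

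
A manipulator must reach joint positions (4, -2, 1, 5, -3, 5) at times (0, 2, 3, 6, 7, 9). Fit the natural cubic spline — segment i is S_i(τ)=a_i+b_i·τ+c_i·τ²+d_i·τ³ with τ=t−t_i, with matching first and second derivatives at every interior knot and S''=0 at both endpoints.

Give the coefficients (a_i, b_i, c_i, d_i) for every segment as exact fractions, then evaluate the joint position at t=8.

  seg 0: a=4 b=-27803/5655 c=0 d=5419/11310
  seg 1: a=-2 b=4711/5655 c=5419/1885 d=-4003/5655
  seg 2: a=1 b=25216/5655 c=1416/1885 d=-52/87
  seg 3: a=5 b=-40556/5655 c=-8724/1885 d=21488/5655
  seg 4: a=-3 b=-28436/5655 c=12764/1885 d=-6382/5655
S(8) = -4497/1885

Δ: Δ0=-3, Δ1=3, Δ2=4/3, Δ3=-8, Δ4=4
row 1: diag=6, rhs=36; c'=1/6, d'=6
row 2: denom=8−1·1/6=47/6; d'=(-10−1·6)/(47/6)=-96/47
row 3: denom=8−3·18/47=322/47; d'=(-56−3·-96/47)/(322/47)=-1172/161
row 4: denom=6−1·47/322=1885/322; d'=(72−1·-1172/161)/(1885/322)=25528/1885
back: M4=25528/1885
back: M3=-1172/161−47/322·25528/1885=-17448/1885
back: M2=-96/47−18/47·-17448/1885=2832/1885
back: M1=6−1/6·2832/1885=10838/1885
M: M0=0, M1=10838/1885, M2=2832/1885, M3=-17448/1885, M4=25528/1885, M5=0
seg 0: a=4, c=M0/2=0, d=(M1−M0)/(6·2)=5419/11310, b=Δ0−h0·(2M0+M1)/6=-27803/5655
seg 1: a=-2, c=M1/2=5419/1885, d=(M2−M1)/(6·1)=-4003/5655, b=Δ1−h1·(2M1+M2)/6=4711/5655
seg 2: a=1, c=M2/2=1416/1885, d=(M3−M2)/(6·3)=-52/87, b=Δ2−h2·(2M2+M3)/6=25216/5655
seg 3: a=5, c=M3/2=-8724/1885, d=(M4−M3)/(6·1)=21488/5655, b=Δ3−h3·(2M3+M4)/6=-40556/5655
seg 4: a=-3, c=M4/2=12764/1885, d=(M5−M4)/(6·2)=-6382/5655, b=Δ4−h4·(2M4+M5)/6=-28436/5655
t_q=8 → seg 4, τ=1; S=-3+-28436/5655·τ+12764/1885·τ²+-6382/5655·τ³=-4497/1885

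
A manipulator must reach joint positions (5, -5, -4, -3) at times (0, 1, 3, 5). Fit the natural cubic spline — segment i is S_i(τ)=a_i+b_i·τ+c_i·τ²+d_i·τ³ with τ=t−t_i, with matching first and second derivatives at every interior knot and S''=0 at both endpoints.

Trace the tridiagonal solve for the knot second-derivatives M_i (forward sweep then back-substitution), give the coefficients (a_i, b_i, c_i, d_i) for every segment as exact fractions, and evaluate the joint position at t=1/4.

  seg 0: a=5 b=-131/11 c=0 d=21/11
  seg 1: a=-5 b=-68/11 c=63/11 d=-105/88
  seg 2: a=-4 b=53/22 c=-63/44 d=21/88
S(1/4) = 1445/704

Δ: Δ0=-10, Δ1=1/2, Δ2=1/2
row 1: diag=6, rhs=63; c'=1/3, d'=21/2
row 2: denom=8−2·1/3=22/3; d'=(0−2·21/2)/(22/3)=-63/22
back: M2=-63/22
back: M1=21/2−1/3·-63/22=126/11
M: M0=0, M1=126/11, M2=-63/22, M3=0
seg 0: a=5, c=M0/2=0, d=(M1−M0)/(6·1)=21/11, b=Δ0−h0·(2M0+M1)/6=-131/11
seg 1: a=-5, c=M1/2=63/11, d=(M2−M1)/(6·2)=-105/88, b=Δ1−h1·(2M1+M2)/6=-68/11
seg 2: a=-4, c=M2/2=-63/44, d=(M3−M2)/(6·2)=21/88, b=Δ2−h2·(2M2+M3)/6=53/22
t_q=1/4 → seg 0, τ=1/4; S=5+-131/11·τ+0·τ²+21/11·τ³=1445/704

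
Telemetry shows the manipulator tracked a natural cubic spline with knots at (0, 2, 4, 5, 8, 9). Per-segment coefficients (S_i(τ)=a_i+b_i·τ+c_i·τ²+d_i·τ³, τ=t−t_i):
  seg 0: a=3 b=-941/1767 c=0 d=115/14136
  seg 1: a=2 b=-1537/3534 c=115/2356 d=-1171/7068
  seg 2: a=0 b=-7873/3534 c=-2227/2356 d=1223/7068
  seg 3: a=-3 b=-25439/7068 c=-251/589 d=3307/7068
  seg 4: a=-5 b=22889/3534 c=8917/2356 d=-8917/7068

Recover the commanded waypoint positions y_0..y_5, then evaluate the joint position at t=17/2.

y_0 = S_0(0) = a_0 = 3
y_1 = S_1(0) = a_1 = 2
y_2 = S_2(0) = a_2 = 0
y_3 = S_3(0) = a_3 = -3
y_4 = S_4(0) = a_4 = -5
y_5 = S_4(1) = 4
t_q=17/2 is in segment 4 (τ=1/2); S_4(τ)=-18341/18848

y_0=3 y_1=2 y_2=0 y_3=-3 y_4=-5 y_5=4
S(17/2) = -18341/18848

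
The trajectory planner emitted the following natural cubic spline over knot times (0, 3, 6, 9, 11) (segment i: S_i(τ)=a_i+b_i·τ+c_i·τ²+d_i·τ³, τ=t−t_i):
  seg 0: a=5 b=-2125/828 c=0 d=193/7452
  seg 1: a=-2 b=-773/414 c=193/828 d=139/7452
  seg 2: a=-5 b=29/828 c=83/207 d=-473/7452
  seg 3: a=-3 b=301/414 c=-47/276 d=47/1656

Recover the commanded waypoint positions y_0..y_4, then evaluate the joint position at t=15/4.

y_0 = S_0(0) = a_0 = 5
y_1 = S_1(0) = a_1 = -2
y_2 = S_2(0) = a_2 = -5
y_3 = S_3(0) = a_3 = -3
y_4 = S_3(2) = -2
t_q=15/4 is in segment 1 (τ=3/4); S_1(τ)=-19203/5888

y_0=5 y_1=-2 y_2=-5 y_3=-3 y_4=-2
S(15/4) = -19203/5888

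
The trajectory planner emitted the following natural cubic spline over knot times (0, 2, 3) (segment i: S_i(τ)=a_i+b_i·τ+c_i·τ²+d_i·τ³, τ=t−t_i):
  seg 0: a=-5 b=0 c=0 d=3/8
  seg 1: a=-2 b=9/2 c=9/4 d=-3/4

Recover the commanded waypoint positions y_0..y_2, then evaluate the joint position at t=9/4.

y_0 = S_0(0) = a_0 = -5
y_1 = S_1(0) = a_1 = -2
y_2 = S_1(1) = 4
t_q=9/4 is in segment 1 (τ=1/4); S_1(τ)=-191/256

y_0=-5 y_1=-2 y_2=4
S(9/4) = -191/256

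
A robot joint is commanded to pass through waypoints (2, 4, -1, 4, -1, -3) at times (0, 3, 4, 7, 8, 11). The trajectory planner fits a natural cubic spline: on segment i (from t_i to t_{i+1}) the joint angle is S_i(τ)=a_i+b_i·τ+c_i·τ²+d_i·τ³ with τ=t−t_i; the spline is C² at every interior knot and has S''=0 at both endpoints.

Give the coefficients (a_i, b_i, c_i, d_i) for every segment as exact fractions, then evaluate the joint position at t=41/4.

  seg 0: a=2 b=1265/377 c=0 d=-3041/10179
  seg 1: a=4 b=-1776/377 c=-3041/1131 d=2714/1131
  seg 2: a=-1 b=-3268/1131 c=5101/1131 d=-350/351
  seg 3: a=4 b=-3112/1131 c=-1683/377 d=2506/1131
  seg 4: a=-1 b=-5692/1131 c=823/377 d=-823/3393
S(41/4) = -97355/24128

Δ: Δ0=2/3, Δ1=-5, Δ2=5/3, Δ3=-5, Δ4=-2/3
row 1: diag=8, rhs=-34; c'=1/8, d'=-17/4
row 2: denom=8−1·1/8=63/8; d'=(40−1·-17/4)/(63/8)=118/21
row 3: denom=8−3·8/21=48/7; d'=(-40−3·118/21)/(48/7)=-199/24
row 4: denom=8−1·7/48=377/48; d'=(26−1·-199/24)/(377/48)=1646/377
back: M4=1646/377
back: M3=-199/24−7/48·1646/377=-3366/377
back: M2=118/21−8/21·-3366/377=10202/1131
back: M1=-17/4−1/8·10202/1131=-6082/1131
M: M0=0, M1=-6082/1131, M2=10202/1131, M3=-3366/377, M4=1646/377, M5=0
seg 0: a=2, c=M0/2=0, d=(M1−M0)/(6·3)=-3041/10179, b=Δ0−h0·(2M0+M1)/6=1265/377
seg 1: a=4, c=M1/2=-3041/1131, d=(M2−M1)/(6·1)=2714/1131, b=Δ1−h1·(2M1+M2)/6=-1776/377
seg 2: a=-1, c=M2/2=5101/1131, d=(M3−M2)/(6·3)=-350/351, b=Δ2−h2·(2M2+M3)/6=-3268/1131
seg 3: a=4, c=M3/2=-1683/377, d=(M4−M3)/(6·1)=2506/1131, b=Δ3−h3·(2M3+M4)/6=-3112/1131
seg 4: a=-1, c=M4/2=823/377, d=(M5−M4)/(6·3)=-823/3393, b=Δ4−h4·(2M4+M5)/6=-5692/1131
t_q=41/4 → seg 4, τ=9/4; S=-1+-5692/1131·τ+823/377·τ²+-823/3393·τ³=-97355/24128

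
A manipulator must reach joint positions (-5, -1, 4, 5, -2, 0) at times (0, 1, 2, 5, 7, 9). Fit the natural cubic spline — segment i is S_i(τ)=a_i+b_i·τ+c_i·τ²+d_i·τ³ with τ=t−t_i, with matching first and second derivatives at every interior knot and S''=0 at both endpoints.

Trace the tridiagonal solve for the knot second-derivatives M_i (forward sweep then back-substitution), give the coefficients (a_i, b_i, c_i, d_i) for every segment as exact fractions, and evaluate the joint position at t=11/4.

Δ: Δ0=4, Δ1=5, Δ2=1/3, Δ3=-7/2, Δ4=1
row 1: diag=4, rhs=6; c'=1/4, d'=3/2
row 2: denom=8−1·1/4=31/4; d'=(-28−1·3/2)/(31/4)=-118/31
row 3: denom=10−3·12/31=274/31; d'=(-23−3·-118/31)/(274/31)=-359/274
row 4: denom=8−2·31/137=1034/137; d'=(27−2·-359/274)/(1034/137)=2029/517
back: M4=2029/517
back: M3=-359/274−31/137·2029/517=-2273/1034
back: M2=-118/31−12/31·-2273/1034=-1528/517
back: M1=3/2−1/4·-1528/517=2315/1034
M: M0=0, M1=2315/1034, M2=-1528/517, M3=-2273/1034, M4=2029/517, M5=0
seg 0: a=-5, c=M0/2=0, d=(M1−M0)/(6·1)=2315/6204, b=Δ0−h0·(2M0+M1)/6=22501/6204
seg 1: a=-1, c=M1/2=2315/2068, d=(M2−M1)/(6·1)=-5371/6204, b=Δ1−h1·(2M1+M2)/6=14723/3102
seg 2: a=4, c=M2/2=-764/517, d=(M3−M2)/(6·3)=87/2068, b=Δ2−h2·(2M2+M3)/6=27223/6204
seg 3: a=5, c=M3/2=-2273/2068, d=(M4−M3)/(6·2)=6331/12408, b=Δ3−h3·(2M3+M4)/6=-10369/3102
seg 4: a=-2, c=M4/2=2029/1034, d=(M5−M4)/(6·2)=-2029/6204, b=Δ4−h4·(2M4+M5)/6=-2507/1551
t_q=11/4 → seg 2, τ=3/4; S=4+27223/6204·τ+-764/517·τ²+87/2068·τ³=857309/132352

  seg 0: a=-5 b=22501/6204 c=0 d=2315/6204
  seg 1: a=-1 b=14723/3102 c=2315/2068 d=-5371/6204
  seg 2: a=4 b=27223/6204 c=-764/517 d=87/2068
  seg 3: a=5 b=-10369/3102 c=-2273/2068 d=6331/12408
  seg 4: a=-2 b=-2507/1551 c=2029/1034 d=-2029/6204
S(11/4) = 857309/132352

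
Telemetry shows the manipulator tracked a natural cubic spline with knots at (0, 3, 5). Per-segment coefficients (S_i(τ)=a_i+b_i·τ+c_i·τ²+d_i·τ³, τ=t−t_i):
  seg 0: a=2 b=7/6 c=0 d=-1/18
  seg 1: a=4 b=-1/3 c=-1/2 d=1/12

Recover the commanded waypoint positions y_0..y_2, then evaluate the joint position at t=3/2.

y_0=2 y_1=4 y_2=2
S(3/2) = 57/16

y_0 = S_0(0) = a_0 = 2
y_1 = S_1(0) = a_1 = 4
y_2 = S_1(2) = 2
t_q=3/2 is in segment 0 (τ=3/2); S_0(τ)=57/16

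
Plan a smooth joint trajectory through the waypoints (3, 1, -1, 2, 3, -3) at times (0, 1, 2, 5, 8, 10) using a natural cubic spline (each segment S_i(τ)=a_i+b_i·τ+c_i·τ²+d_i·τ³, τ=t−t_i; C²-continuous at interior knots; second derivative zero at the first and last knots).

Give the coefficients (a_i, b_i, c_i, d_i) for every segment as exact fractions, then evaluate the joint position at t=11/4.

  seg 0: a=3 b=-5839/3081 c=0 d=-323/3081
  seg 1: a=1 b=-6808/3081 c=-323/1027 d=1615/3081
  seg 2: a=-1 b=-3901/3081 c=1292/1027 d=-4646/27729
  seg 3: a=2 b=5417/3081 c=-770/3081 d=-160/2133
  seg 4: a=3 b=-5443/3081 c=-950/1027 d=475/3081
S(11/4) = -43139/32864

Δ: Δ0=-2, Δ1=-2, Δ2=1, Δ3=1/3, Δ4=-3
row 1: diag=4, rhs=0; c'=1/4, d'=0
row 2: denom=8−1·1/4=31/4; d'=(18−1·0)/(31/4)=72/31
row 3: denom=12−3·12/31=336/31; d'=(-4−3·72/31)/(336/31)=-85/84
row 4: denom=10−3·31/112=1027/112; d'=(-20−3·-85/84)/(1027/112)=-1900/1027
back: M4=-1900/1027
back: M3=-85/84−31/112·-1900/1027=-1540/3081
back: M2=72/31−12/31·-1540/3081=2584/1027
back: M1=0−1/4·2584/1027=-646/1027
M: M0=0, M1=-646/1027, M2=2584/1027, M3=-1540/3081, M4=-1900/1027, M5=0
seg 0: a=3, c=M0/2=0, d=(M1−M0)/(6·1)=-323/3081, b=Δ0−h0·(2M0+M1)/6=-5839/3081
seg 1: a=1, c=M1/2=-323/1027, d=(M2−M1)/(6·1)=1615/3081, b=Δ1−h1·(2M1+M2)/6=-6808/3081
seg 2: a=-1, c=M2/2=1292/1027, d=(M3−M2)/(6·3)=-4646/27729, b=Δ2−h2·(2M2+M3)/6=-3901/3081
seg 3: a=2, c=M3/2=-770/3081, d=(M4−M3)/(6·3)=-160/2133, b=Δ3−h3·(2M3+M4)/6=5417/3081
seg 4: a=3, c=M4/2=-950/1027, d=(M5−M4)/(6·2)=475/3081, b=Δ4−h4·(2M4+M5)/6=-5443/3081
t_q=11/4 → seg 2, τ=3/4; S=-1+-3901/3081·τ+1292/1027·τ²+-4646/27729·τ³=-43139/32864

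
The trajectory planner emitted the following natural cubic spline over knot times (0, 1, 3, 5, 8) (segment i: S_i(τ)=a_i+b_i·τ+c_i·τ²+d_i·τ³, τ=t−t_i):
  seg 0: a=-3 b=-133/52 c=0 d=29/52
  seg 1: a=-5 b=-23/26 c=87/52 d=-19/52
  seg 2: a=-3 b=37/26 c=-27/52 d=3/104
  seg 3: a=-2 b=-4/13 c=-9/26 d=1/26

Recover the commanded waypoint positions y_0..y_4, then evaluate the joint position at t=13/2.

y_0 = S_0(0) = a_0 = -3
y_1 = S_1(0) = a_1 = -5
y_2 = S_2(0) = a_2 = -3
y_3 = S_3(0) = a_3 = -2
y_4 = S_3(3) = -5
t_q=13/2 is in segment 3 (τ=3/2); S_3(τ)=-647/208

y_0=-3 y_1=-5 y_2=-3 y_3=-2 y_4=-5
S(13/2) = -647/208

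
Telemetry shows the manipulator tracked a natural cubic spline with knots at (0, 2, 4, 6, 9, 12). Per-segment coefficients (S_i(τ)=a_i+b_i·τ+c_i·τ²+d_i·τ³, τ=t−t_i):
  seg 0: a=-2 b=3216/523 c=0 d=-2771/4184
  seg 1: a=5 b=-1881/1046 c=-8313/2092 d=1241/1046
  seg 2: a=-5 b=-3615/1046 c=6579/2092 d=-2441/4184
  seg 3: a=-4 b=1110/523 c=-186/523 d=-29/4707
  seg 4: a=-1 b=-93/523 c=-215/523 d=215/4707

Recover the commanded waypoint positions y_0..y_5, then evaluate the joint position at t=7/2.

y_0=-2 y_1=5 y_2=-5 y_3=-4 y_4=-1 y_5=-4
S(7/2) = -11021/4184

y_0 = S_0(0) = a_0 = -2
y_1 = S_1(0) = a_1 = 5
y_2 = S_2(0) = a_2 = -5
y_3 = S_3(0) = a_3 = -4
y_4 = S_4(0) = a_4 = -1
y_5 = S_4(3) = -4
t_q=7/2 is in segment 1 (τ=3/2); S_1(τ)=-11021/4184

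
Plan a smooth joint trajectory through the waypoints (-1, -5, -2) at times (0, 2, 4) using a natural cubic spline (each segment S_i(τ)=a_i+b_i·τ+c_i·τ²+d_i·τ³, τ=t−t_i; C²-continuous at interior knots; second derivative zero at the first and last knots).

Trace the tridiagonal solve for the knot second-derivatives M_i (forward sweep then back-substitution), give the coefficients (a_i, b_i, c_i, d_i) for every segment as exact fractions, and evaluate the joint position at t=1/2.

  seg 0: a=-1 b=-23/8 c=0 d=7/32
  seg 1: a=-5 b=-1/4 c=21/16 d=-7/32
S(1/2) = -617/256

Δ: Δ0=-2, Δ1=3/2
row 1: diag=8, rhs=21; c'=1/4, d'=21/8
back: M1=21/8
M: M0=0, M1=21/8, M2=0
seg 0: a=-1, c=M0/2=0, d=(M1−M0)/(6·2)=7/32, b=Δ0−h0·(2M0+M1)/6=-23/8
seg 1: a=-5, c=M1/2=21/16, d=(M2−M1)/(6·2)=-7/32, b=Δ1−h1·(2M1+M2)/6=-1/4
t_q=1/2 → seg 0, τ=1/2; S=-1+-23/8·τ+0·τ²+7/32·τ³=-617/256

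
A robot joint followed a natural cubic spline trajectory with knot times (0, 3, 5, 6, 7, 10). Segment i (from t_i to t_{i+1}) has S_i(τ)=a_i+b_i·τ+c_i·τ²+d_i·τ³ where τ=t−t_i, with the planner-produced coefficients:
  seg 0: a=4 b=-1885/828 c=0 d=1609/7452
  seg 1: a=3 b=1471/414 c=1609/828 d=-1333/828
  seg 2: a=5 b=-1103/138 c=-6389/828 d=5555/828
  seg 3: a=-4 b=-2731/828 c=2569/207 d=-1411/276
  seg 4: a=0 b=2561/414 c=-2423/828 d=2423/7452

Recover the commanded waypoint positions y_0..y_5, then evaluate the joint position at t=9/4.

y_0=4 y_1=3 y_2=5 y_3=-4 y_4=0 y_5=1
S(9/4) = 7873/5888

y_0 = S_0(0) = a_0 = 4
y_1 = S_1(0) = a_1 = 3
y_2 = S_2(0) = a_2 = 5
y_3 = S_3(0) = a_3 = -4
y_4 = S_4(0) = a_4 = 0
y_5 = S_4(3) = 1
t_q=9/4 is in segment 0 (τ=9/4); S_0(τ)=7873/5888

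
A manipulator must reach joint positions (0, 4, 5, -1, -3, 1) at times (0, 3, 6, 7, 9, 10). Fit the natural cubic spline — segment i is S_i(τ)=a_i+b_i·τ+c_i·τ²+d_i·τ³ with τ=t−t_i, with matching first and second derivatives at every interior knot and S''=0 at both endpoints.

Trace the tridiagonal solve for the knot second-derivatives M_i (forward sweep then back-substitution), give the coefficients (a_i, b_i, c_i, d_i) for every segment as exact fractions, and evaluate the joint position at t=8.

  seg 0: a=0 b=1181/1356 c=0 d=209/4068
  seg 1: a=4 b=1531/678 c=209/452 d=-499/1356
  seg 2: a=5 b=-6649/1356 c=-322/113 d=2377/1356
  seg 3: a=-1 b=-3623/678 c=1089/452 d=-161/1356
  seg 4: a=-3 b=1945/678 c=767/452 d=-767/1356
S(8) = -458/113

Δ: Δ0=4/3, Δ1=1/3, Δ2=-6, Δ3=-1, Δ4=4
row 1: diag=12, rhs=-6; c'=1/4, d'=-1/2
row 2: denom=8−3·1/4=29/4; d'=(-38−3·-1/2)/(29/4)=-146/29
row 3: denom=6−1·4/29=170/29; d'=(30−1·-146/29)/(170/29)=508/85
row 4: denom=6−2·29/85=452/85; d'=(30−2·508/85)/(452/85)=767/226
back: M4=767/226
back: M3=508/85−29/85·767/226=1089/226
back: M2=-146/29−4/29·1089/226=-644/113
back: M1=-1/2−1/4·-644/113=209/226
M: M0=0, M1=209/226, M2=-644/113, M3=1089/226, M4=767/226, M5=0
seg 0: a=0, c=M0/2=0, d=(M1−M0)/(6·3)=209/4068, b=Δ0−h0·(2M0+M1)/6=1181/1356
seg 1: a=4, c=M1/2=209/452, d=(M2−M1)/(6·3)=-499/1356, b=Δ1−h1·(2M1+M2)/6=1531/678
seg 2: a=5, c=M2/2=-322/113, d=(M3−M2)/(6·1)=2377/1356, b=Δ2−h2·(2M2+M3)/6=-6649/1356
seg 3: a=-1, c=M3/2=1089/452, d=(M4−M3)/(6·2)=-161/1356, b=Δ3−h3·(2M3+M4)/6=-3623/678
seg 4: a=-3, c=M4/2=767/452, d=(M5−M4)/(6·1)=-767/1356, b=Δ4−h4·(2M4+M5)/6=1945/678
t_q=8 → seg 3, τ=1; S=-1+-3623/678·τ+1089/452·τ²+-161/1356·τ³=-458/113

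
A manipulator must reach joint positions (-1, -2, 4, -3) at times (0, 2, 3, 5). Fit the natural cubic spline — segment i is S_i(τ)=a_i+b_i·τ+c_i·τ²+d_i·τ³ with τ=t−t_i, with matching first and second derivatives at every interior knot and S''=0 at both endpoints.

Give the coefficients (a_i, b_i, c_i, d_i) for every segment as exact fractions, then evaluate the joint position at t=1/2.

Δ: Δ0=-1/2, Δ1=6, Δ2=-7/2
row 1: diag=6, rhs=39; c'=1/6, d'=13/2
row 2: denom=6−1·1/6=35/6; d'=(-57−1·13/2)/(35/6)=-381/35
back: M2=-381/35
back: M1=13/2−1/6·-381/35=291/35
M: M0=0, M1=291/35, M2=-381/35, M3=0
seg 0: a=-1, c=M0/2=0, d=(M1−M0)/(6·2)=97/140, b=Δ0−h0·(2M0+M1)/6=-229/70
seg 1: a=-2, c=M1/2=291/70, d=(M2−M1)/(6·1)=-16/5, b=Δ1−h1·(2M1+M2)/6=353/70
seg 2: a=4, c=M2/2=-381/70, d=(M3−M2)/(6·2)=127/140, b=Δ2−h2·(2M2+M3)/6=263/70
t_q=1/2 → seg 0, τ=1/2; S=-1+-229/70·τ+0·τ²+97/140·τ³=-571/224

  seg 0: a=-1 b=-229/70 c=0 d=97/140
  seg 1: a=-2 b=353/70 c=291/70 d=-16/5
  seg 2: a=4 b=263/70 c=-381/70 d=127/140
S(1/2) = -571/224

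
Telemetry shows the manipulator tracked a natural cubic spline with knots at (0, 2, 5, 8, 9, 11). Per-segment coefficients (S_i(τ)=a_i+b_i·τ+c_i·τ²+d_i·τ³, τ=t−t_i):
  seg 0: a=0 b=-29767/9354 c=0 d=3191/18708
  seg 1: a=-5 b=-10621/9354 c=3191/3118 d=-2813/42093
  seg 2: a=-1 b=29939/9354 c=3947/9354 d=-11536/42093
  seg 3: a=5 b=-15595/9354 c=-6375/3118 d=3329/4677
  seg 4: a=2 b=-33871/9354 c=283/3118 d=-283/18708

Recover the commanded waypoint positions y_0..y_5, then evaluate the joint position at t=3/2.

y_0 = S_0(0) = a_0 = 0
y_1 = S_1(0) = a_1 = -5
y_2 = S_2(0) = a_2 = -1
y_3 = S_3(0) = a_3 = 5
y_4 = S_4(0) = a_4 = 2
y_5 = S_4(2) = -5
t_q=3/2 is in segment 0 (τ=3/2); S_0(τ)=-209417/49888

y_0=0 y_1=-5 y_2=-1 y_3=5 y_4=2 y_5=-5
S(3/2) = -209417/49888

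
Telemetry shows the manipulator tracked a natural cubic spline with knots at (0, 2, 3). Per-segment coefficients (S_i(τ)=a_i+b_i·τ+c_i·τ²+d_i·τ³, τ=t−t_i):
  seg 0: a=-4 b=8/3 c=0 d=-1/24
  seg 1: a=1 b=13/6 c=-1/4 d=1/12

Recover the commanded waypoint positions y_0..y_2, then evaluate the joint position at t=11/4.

y_0=-4 y_1=1 y_2=3
S(11/4) = 645/256

y_0 = S_0(0) = a_0 = -4
y_1 = S_1(0) = a_1 = 1
y_2 = S_1(1) = 3
t_q=11/4 is in segment 1 (τ=3/4); S_1(τ)=645/256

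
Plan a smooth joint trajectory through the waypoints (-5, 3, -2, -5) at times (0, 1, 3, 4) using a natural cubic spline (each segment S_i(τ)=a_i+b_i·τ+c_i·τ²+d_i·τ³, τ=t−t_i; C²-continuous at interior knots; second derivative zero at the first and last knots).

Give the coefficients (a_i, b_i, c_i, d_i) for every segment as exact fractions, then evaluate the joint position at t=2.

Δ: Δ0=8, Δ1=-5/2, Δ2=-3
row 1: diag=6, rhs=-63; c'=1/3, d'=-21/2
row 2: denom=6−2·1/3=16/3; d'=(-3−2·-21/2)/(16/3)=27/8
back: M2=27/8
back: M1=-21/2−1/3·27/8=-93/8
M: M0=0, M1=-93/8, M2=27/8, M3=0
seg 0: a=-5, c=M0/2=0, d=(M1−M0)/(6·1)=-31/16, b=Δ0−h0·(2M0+M1)/6=159/16
seg 1: a=3, c=M1/2=-93/16, d=(M2−M1)/(6·2)=5/4, b=Δ1−h1·(2M1+M2)/6=33/8
seg 2: a=-2, c=M2/2=27/16, d=(M3−M2)/(6·1)=-9/16, b=Δ2−h2·(2M2+M3)/6=-33/8
t_q=2 → seg 1, τ=1; S=3+33/8·τ+-93/16·τ²+5/4·τ³=41/16

  seg 0: a=-5 b=159/16 c=0 d=-31/16
  seg 1: a=3 b=33/8 c=-93/16 d=5/4
  seg 2: a=-2 b=-33/8 c=27/16 d=-9/16
S(2) = 41/16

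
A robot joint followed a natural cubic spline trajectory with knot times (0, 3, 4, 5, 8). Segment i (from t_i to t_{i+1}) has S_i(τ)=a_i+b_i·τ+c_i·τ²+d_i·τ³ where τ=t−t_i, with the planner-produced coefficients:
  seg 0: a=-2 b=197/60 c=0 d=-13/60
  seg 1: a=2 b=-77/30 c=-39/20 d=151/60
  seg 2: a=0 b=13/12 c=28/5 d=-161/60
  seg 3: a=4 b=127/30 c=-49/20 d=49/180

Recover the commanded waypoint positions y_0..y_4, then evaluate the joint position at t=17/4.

y_0 = S_0(0) = a_0 = -2
y_1 = S_1(0) = a_1 = 2
y_2 = S_2(0) = a_2 = 0
y_3 = S_3(0) = a_3 = 4
y_4 = S_3(3) = 2
t_q=17/4 is in segment 2 (τ=1/4); S_2(τ)=741/1280

y_0=-2 y_1=2 y_2=0 y_3=4 y_4=2
S(17/4) = 741/1280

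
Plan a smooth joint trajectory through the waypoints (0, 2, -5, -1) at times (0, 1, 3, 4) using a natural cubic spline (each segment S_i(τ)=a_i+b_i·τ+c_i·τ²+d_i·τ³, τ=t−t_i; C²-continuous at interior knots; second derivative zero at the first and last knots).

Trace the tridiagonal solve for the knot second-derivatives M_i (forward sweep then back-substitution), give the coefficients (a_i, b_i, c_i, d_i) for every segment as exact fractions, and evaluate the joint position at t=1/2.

  seg 0: a=0 b=7/2 c=0 d=-3/2
  seg 1: a=2 b=-1 c=-9/2 d=13/8
  seg 2: a=-5 b=1/2 c=21/4 d=-7/4
S(1/2) = 25/16

Δ: Δ0=2, Δ1=-7/2, Δ2=4
row 1: diag=6, rhs=-33; c'=1/3, d'=-11/2
row 2: denom=6−2·1/3=16/3; d'=(45−2·-11/2)/(16/3)=21/2
back: M2=21/2
back: M1=-11/2−1/3·21/2=-9
M: M0=0, M1=-9, M2=21/2, M3=0
seg 0: a=0, c=M0/2=0, d=(M1−M0)/(6·1)=-3/2, b=Δ0−h0·(2M0+M1)/6=7/2
seg 1: a=2, c=M1/2=-9/2, d=(M2−M1)/(6·2)=13/8, b=Δ1−h1·(2M1+M2)/6=-1
seg 2: a=-5, c=M2/2=21/4, d=(M3−M2)/(6·1)=-7/4, b=Δ2−h2·(2M2+M3)/6=1/2
t_q=1/2 → seg 0, τ=1/2; S=0+7/2·τ+0·τ²+-3/2·τ³=25/16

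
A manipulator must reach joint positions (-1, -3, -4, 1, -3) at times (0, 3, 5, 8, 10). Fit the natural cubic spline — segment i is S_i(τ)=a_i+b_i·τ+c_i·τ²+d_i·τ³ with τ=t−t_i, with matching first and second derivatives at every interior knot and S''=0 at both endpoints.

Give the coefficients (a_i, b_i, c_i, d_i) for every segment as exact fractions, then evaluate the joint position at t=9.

  seg 0: a=-1 b=-859/1740 c=0 d=-301/15660
  seg 1: a=-3 b=-881/870 c=-301/1740 d=249/1160
  seg 2: a=-4 b=379/435 c=97/87 d=-1109/3915
  seg 3: a=1 b=-38/435 c=-208/145 d=104/435
S(9) = -41/145

Δ: Δ0=-2/3, Δ1=-1/2, Δ2=5/3, Δ3=-2
row 1: diag=10, rhs=1; c'=1/5, d'=1/10
row 2: denom=10−2·1/5=48/5; d'=(13−2·1/10)/(48/5)=4/3
row 3: denom=10−3·5/16=145/16; d'=(-22−3·4/3)/(145/16)=-416/145
back: M3=-416/145
back: M2=4/3−5/16·-416/145=194/87
back: M1=1/10−1/5·194/87=-301/870
M: M0=0, M1=-301/870, M2=194/87, M3=-416/145, M4=0
seg 0: a=-1, c=M0/2=0, d=(M1−M0)/(6·3)=-301/15660, b=Δ0−h0·(2M0+M1)/6=-859/1740
seg 1: a=-3, c=M1/2=-301/1740, d=(M2−M1)/(6·2)=249/1160, b=Δ1−h1·(2M1+M2)/6=-881/870
seg 2: a=-4, c=M2/2=97/87, d=(M3−M2)/(6·3)=-1109/3915, b=Δ2−h2·(2M2+M3)/6=379/435
seg 3: a=1, c=M3/2=-208/145, d=(M4−M3)/(6·2)=104/435, b=Δ3−h3·(2M3+M4)/6=-38/435
t_q=9 → seg 3, τ=1; S=1+-38/435·τ+-208/145·τ²+104/435·τ³=-41/145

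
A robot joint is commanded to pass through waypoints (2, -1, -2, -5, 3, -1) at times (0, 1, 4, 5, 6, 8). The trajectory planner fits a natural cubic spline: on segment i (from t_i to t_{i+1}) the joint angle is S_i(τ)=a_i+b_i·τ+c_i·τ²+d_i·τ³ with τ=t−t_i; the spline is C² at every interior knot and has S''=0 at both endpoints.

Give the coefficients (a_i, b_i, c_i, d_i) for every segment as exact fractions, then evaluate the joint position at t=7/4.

  seg 0: a=2 b=-13613/3651 c=0 d=2660/3651
  seg 1: a=-1 b=-5633/3651 c=2660/1217 d=-6508/10953
  seg 2: a=-2 b=-16325/3651 c=-3848/1217 d=16916/3651
  seg 3: a=-5 b=11335/3651 c=13068/1217 d=-21331/3651
  seg 4: a=3 b=25750/3651 c=-8263/1217 d=8263/7302
S(7/4) = -22945/19472

Δ: Δ0=-3, Δ1=-1/3, Δ2=-3, Δ3=8, Δ4=-2
row 1: diag=8, rhs=16; c'=3/8, d'=2
row 2: denom=8−3·3/8=55/8; d'=(-16−3·2)/(55/8)=-16/5
row 3: denom=4−1·8/55=212/55; d'=(66−1·-16/5)/(212/55)=1903/106
row 4: denom=6−1·55/212=1217/212; d'=(-60−1·1903/106)/(1217/212)=-16526/1217
back: M4=-16526/1217
back: M3=1903/106−55/212·-16526/1217=26136/1217
back: M2=-16/5−8/55·26136/1217=-7696/1217
back: M1=2−3/8·-7696/1217=5320/1217
M: M0=0, M1=5320/1217, M2=-7696/1217, M3=26136/1217, M4=-16526/1217, M5=0
seg 0: a=2, c=M0/2=0, d=(M1−M0)/(6·1)=2660/3651, b=Δ0−h0·(2M0+M1)/6=-13613/3651
seg 1: a=-1, c=M1/2=2660/1217, d=(M2−M1)/(6·3)=-6508/10953, b=Δ1−h1·(2M1+M2)/6=-5633/3651
seg 2: a=-2, c=M2/2=-3848/1217, d=(M3−M2)/(6·1)=16916/3651, b=Δ2−h2·(2M2+M3)/6=-16325/3651
seg 3: a=-5, c=M3/2=13068/1217, d=(M4−M3)/(6·1)=-21331/3651, b=Δ3−h3·(2M3+M4)/6=11335/3651
seg 4: a=3, c=M4/2=-8263/1217, d=(M5−M4)/(6·2)=8263/7302, b=Δ4−h4·(2M4+M5)/6=25750/3651
t_q=7/4 → seg 1, τ=3/4; S=-1+-5633/3651·τ+2660/1217·τ²+-6508/10953·τ³=-22945/19472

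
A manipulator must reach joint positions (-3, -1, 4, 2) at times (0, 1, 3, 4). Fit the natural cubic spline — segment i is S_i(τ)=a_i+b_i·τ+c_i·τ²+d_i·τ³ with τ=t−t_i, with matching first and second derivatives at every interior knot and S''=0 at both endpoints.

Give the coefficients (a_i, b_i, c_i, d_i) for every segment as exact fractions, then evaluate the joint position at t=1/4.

Δ: Δ0=2, Δ1=5/2, Δ2=-2
row 1: diag=6, rhs=3; c'=1/3, d'=1/2
row 2: denom=6−2·1/3=16/3; d'=(-27−2·1/2)/(16/3)=-21/4
back: M2=-21/4
back: M1=1/2−1/3·-21/4=9/4
M: M0=0, M1=9/4, M2=-21/4, M3=0
seg 0: a=-3, c=M0/2=0, d=(M1−M0)/(6·1)=3/8, b=Δ0−h0·(2M0+M1)/6=13/8
seg 1: a=-1, c=M1/2=9/8, d=(M2−M1)/(6·2)=-5/8, b=Δ1−h1·(2M1+M2)/6=11/4
seg 2: a=4, c=M2/2=-21/8, d=(M3−M2)/(6·1)=7/8, b=Δ2−h2·(2M2+M3)/6=-1/4
t_q=1/4 → seg 0, τ=1/4; S=-3+13/8·τ+0·τ²+3/8·τ³=-1325/512

  seg 0: a=-3 b=13/8 c=0 d=3/8
  seg 1: a=-1 b=11/4 c=9/8 d=-5/8
  seg 2: a=4 b=-1/4 c=-21/8 d=7/8
S(1/4) = -1325/512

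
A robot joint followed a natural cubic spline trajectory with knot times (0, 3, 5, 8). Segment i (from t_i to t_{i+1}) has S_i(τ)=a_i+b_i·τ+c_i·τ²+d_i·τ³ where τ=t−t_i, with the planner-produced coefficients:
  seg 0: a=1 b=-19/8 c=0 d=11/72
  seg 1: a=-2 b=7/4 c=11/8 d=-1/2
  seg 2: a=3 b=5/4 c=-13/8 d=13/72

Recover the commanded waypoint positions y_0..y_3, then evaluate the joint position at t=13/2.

y_0 = S_0(0) = a_0 = 1
y_1 = S_1(0) = a_1 = -2
y_2 = S_2(0) = a_2 = 3
y_3 = S_2(3) = -3
t_q=13/2 is in segment 2 (τ=3/2); S_2(τ)=117/64

y_0=1 y_1=-2 y_2=3 y_3=-3
S(13/2) = 117/64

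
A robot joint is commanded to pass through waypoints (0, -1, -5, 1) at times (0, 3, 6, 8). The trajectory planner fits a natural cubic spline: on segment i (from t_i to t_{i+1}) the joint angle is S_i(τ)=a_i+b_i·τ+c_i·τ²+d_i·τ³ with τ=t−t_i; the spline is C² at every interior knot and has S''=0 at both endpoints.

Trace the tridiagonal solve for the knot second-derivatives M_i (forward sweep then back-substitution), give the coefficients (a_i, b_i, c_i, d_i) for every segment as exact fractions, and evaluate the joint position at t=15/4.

  seg 0: a=0 b=32/111 c=0 d=-23/333
  seg 1: a=-1 b=-175/111 c=-23/37 d=26/111
  seg 2: a=-5 b=113/111 c=55/37 d=-55/222
S(15/4) = -2881/1184

Δ: Δ0=-1/3, Δ1=-4/3, Δ2=3
row 1: diag=12, rhs=-6; c'=1/4, d'=-1/2
row 2: denom=10−3·1/4=37/4; d'=(26−3·-1/2)/(37/4)=110/37
back: M2=110/37
back: M1=-1/2−1/4·110/37=-46/37
M: M0=0, M1=-46/37, M2=110/37, M3=0
seg 0: a=0, c=M0/2=0, d=(M1−M0)/(6·3)=-23/333, b=Δ0−h0·(2M0+M1)/6=32/111
seg 1: a=-1, c=M1/2=-23/37, d=(M2−M1)/(6·3)=26/111, b=Δ1−h1·(2M1+M2)/6=-175/111
seg 2: a=-5, c=M2/2=55/37, d=(M3−M2)/(6·2)=-55/222, b=Δ2−h2·(2M2+M3)/6=113/111
t_q=15/4 → seg 1, τ=3/4; S=-1+-175/111·τ+-23/37·τ²+26/111·τ³=-2881/1184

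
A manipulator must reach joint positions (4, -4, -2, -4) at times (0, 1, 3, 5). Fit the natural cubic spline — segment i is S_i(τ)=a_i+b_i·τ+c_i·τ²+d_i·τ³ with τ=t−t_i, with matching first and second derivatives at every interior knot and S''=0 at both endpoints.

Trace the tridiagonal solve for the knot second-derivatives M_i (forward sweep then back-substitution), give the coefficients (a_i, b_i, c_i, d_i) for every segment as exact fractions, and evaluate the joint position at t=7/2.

Δ: Δ0=-8, Δ1=1, Δ2=-1
row 1: diag=6, rhs=54; c'=1/3, d'=9
row 2: denom=8−2·1/3=22/3; d'=(-12−2·9)/(22/3)=-45/11
back: M2=-45/11
back: M1=9−1/3·-45/11=114/11
M: M0=0, M1=114/11, M2=-45/11, M3=0
seg 0: a=4, c=M0/2=0, d=(M1−M0)/(6·1)=19/11, b=Δ0−h0·(2M0+M1)/6=-107/11
seg 1: a=-4, c=M1/2=57/11, d=(M2−M1)/(6·2)=-53/44, b=Δ1−h1·(2M1+M2)/6=-50/11
seg 2: a=-2, c=M2/2=-45/22, d=(M3−M2)/(6·2)=15/44, b=Δ2−h2·(2M2+M3)/6=19/11
t_q=7/2 → seg 2, τ=1/2; S=-2+19/11·τ+-45/22·τ²+15/44·τ³=-565/352

  seg 0: a=4 b=-107/11 c=0 d=19/11
  seg 1: a=-4 b=-50/11 c=57/11 d=-53/44
  seg 2: a=-2 b=19/11 c=-45/22 d=15/44
S(7/2) = -565/352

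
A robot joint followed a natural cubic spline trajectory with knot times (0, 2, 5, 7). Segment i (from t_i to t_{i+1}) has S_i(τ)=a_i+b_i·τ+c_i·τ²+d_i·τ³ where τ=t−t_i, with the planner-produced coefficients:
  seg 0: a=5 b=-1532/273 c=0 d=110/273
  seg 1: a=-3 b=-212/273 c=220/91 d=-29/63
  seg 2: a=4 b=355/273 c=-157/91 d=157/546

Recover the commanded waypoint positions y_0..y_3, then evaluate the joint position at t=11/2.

y_0 = S_0(0) = a_0 = 5
y_1 = S_1(0) = a_1 = -3
y_2 = S_2(0) = a_2 = 4
y_3 = S_2(2) = 2
t_q=11/2 is in segment 2 (τ=1/2); S_2(τ)=885/208

y_0=5 y_1=-3 y_2=4 y_3=2
S(11/2) = 885/208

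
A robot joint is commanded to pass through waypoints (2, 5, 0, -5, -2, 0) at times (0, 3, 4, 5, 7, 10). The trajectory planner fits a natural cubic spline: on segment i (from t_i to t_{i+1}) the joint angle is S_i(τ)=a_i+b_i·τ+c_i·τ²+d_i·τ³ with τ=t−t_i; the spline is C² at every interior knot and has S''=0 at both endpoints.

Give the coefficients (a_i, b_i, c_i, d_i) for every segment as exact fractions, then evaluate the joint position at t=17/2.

  seg 0: a=2 b=1327/414 c=0 d=-913/3726
  seg 1: a=5 b=-706/207 c=-913/414 d=85/138
  seg 2: a=0 b=-2473/414 c=-74/207 d=551/414
  seg 3: a=-5 b=-62/23 c=1505/414 d=-1273/1656
  seg 4: a=-2 b=1085/414 c=-809/828 d=809/7452
S(17/2) = 73/736

Δ: Δ0=1, Δ1=-5, Δ2=-5, Δ3=3/2, Δ4=2/3
row 1: diag=8, rhs=-36; c'=1/8, d'=-9/2
row 2: denom=4−1·1/8=31/8; d'=(0−1·-9/2)/(31/8)=36/31
row 3: denom=6−1·8/31=178/31; d'=(39−1·36/31)/(178/31)=1173/178
row 4: denom=10−2·31/89=828/89; d'=(-5−2·1173/178)/(828/89)=-809/414
back: M4=-809/414
back: M3=1173/178−31/89·-809/414=1505/207
back: M2=36/31−8/31·1505/207=-148/207
back: M1=-9/2−1/8·-148/207=-913/207
M: M0=0, M1=-913/207, M2=-148/207, M3=1505/207, M4=-809/414, M5=0
seg 0: a=2, c=M0/2=0, d=(M1−M0)/(6·3)=-913/3726, b=Δ0−h0·(2M0+M1)/6=1327/414
seg 1: a=5, c=M1/2=-913/414, d=(M2−M1)/(6·1)=85/138, b=Δ1−h1·(2M1+M2)/6=-706/207
seg 2: a=0, c=M2/2=-74/207, d=(M3−M2)/(6·1)=551/414, b=Δ2−h2·(2M2+M3)/6=-2473/414
seg 3: a=-5, c=M3/2=1505/414, d=(M4−M3)/(6·2)=-1273/1656, b=Δ3−h3·(2M3+M4)/6=-62/23
seg 4: a=-2, c=M4/2=-809/828, d=(M5−M4)/(6·3)=809/7452, b=Δ4−h4·(2M4+M5)/6=1085/414
t_q=17/2 → seg 4, τ=3/2; S=-2+1085/414·τ+-809/828·τ²+809/7452·τ³=73/736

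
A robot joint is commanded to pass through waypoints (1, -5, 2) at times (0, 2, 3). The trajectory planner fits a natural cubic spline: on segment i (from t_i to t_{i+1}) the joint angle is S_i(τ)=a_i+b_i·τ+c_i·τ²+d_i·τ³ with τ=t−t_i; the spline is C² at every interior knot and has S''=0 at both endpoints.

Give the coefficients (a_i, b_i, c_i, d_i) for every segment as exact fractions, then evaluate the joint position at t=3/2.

Δ: Δ0=-3, Δ1=7
row 1: diag=6, rhs=60; c'=1/6, d'=10
back: M1=10
M: M0=0, M1=10, M2=0
seg 0: a=1, c=M0/2=0, d=(M1−M0)/(6·2)=5/6, b=Δ0−h0·(2M0+M1)/6=-19/3
seg 1: a=-5, c=M1/2=5, d=(M2−M1)/(6·1)=-5/3, b=Δ1−h1·(2M1+M2)/6=11/3
t_q=3/2 → seg 0, τ=3/2; S=1+-19/3·τ+0·τ²+5/6·τ³=-91/16

  seg 0: a=1 b=-19/3 c=0 d=5/6
  seg 1: a=-5 b=11/3 c=5 d=-5/3
S(3/2) = -91/16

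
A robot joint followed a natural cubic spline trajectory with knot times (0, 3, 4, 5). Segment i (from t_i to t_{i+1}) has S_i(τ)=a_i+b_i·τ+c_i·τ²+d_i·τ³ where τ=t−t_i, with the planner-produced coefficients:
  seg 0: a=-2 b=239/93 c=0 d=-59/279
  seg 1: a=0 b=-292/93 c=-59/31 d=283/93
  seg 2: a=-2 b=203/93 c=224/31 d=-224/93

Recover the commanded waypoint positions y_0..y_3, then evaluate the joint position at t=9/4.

y_0=-2 y_1=0 y_2=-2 y_3=5
S(9/4) = 2725/1984

y_0 = S_0(0) = a_0 = -2
y_1 = S_1(0) = a_1 = 0
y_2 = S_2(0) = a_2 = -2
y_3 = S_2(1) = 5
t_q=9/4 is in segment 0 (τ=9/4); S_0(τ)=2725/1984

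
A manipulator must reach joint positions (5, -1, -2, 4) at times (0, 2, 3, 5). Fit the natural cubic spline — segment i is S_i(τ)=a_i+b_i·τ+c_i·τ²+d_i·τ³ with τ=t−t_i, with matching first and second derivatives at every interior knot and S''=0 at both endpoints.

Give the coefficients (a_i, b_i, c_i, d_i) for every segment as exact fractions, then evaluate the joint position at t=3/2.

  seg 0: a=5 b=-121/35 c=0 d=4/35
  seg 1: a=-1 b=-73/35 c=24/35 d=2/5
  seg 2: a=-2 b=17/35 c=66/35 d=-11/35
S(3/2) = 1/5

Δ: Δ0=-3, Δ1=-1, Δ2=3
row 1: diag=6, rhs=12; c'=1/6, d'=2
row 2: denom=6−1·1/6=35/6; d'=(24−1·2)/(35/6)=132/35
back: M2=132/35
back: M1=2−1/6·132/35=48/35
M: M0=0, M1=48/35, M2=132/35, M3=0
seg 0: a=5, c=M0/2=0, d=(M1−M0)/(6·2)=4/35, b=Δ0−h0·(2M0+M1)/6=-121/35
seg 1: a=-1, c=M1/2=24/35, d=(M2−M1)/(6·1)=2/5, b=Δ1−h1·(2M1+M2)/6=-73/35
seg 2: a=-2, c=M2/2=66/35, d=(M3−M2)/(6·2)=-11/35, b=Δ2−h2·(2M2+M3)/6=17/35
t_q=3/2 → seg 0, τ=3/2; S=5+-121/35·τ+0·τ²+4/35·τ³=1/5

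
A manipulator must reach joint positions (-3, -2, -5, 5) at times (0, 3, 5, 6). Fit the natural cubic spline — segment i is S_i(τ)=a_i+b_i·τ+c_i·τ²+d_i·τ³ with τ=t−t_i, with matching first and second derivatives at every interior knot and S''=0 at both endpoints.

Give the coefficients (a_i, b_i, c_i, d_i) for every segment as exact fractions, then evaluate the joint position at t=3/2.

  seg 0: a=-3 b=181/84 c=0 d=-17/84
  seg 1: a=-2 b=-139/42 c=-51/28 d=229/168
  seg 2: a=-5 b=121/21 c=89/14 d=-89/42
S(3/2) = -101/224

Δ: Δ0=1/3, Δ1=-3/2, Δ2=10
row 1: diag=10, rhs=-11; c'=1/5, d'=-11/10
row 2: denom=6−2·1/5=28/5; d'=(69−2·-11/10)/(28/5)=89/7
back: M2=89/7
back: M1=-11/10−1/5·89/7=-51/14
M: M0=0, M1=-51/14, M2=89/7, M3=0
seg 0: a=-3, c=M0/2=0, d=(M1−M0)/(6·3)=-17/84, b=Δ0−h0·(2M0+M1)/6=181/84
seg 1: a=-2, c=M1/2=-51/28, d=(M2−M1)/(6·2)=229/168, b=Δ1−h1·(2M1+M2)/6=-139/42
seg 2: a=-5, c=M2/2=89/14, d=(M3−M2)/(6·1)=-89/42, b=Δ2−h2·(2M2+M3)/6=121/21
t_q=3/2 → seg 0, τ=3/2; S=-3+181/84·τ+0·τ²+-17/84·τ³=-101/224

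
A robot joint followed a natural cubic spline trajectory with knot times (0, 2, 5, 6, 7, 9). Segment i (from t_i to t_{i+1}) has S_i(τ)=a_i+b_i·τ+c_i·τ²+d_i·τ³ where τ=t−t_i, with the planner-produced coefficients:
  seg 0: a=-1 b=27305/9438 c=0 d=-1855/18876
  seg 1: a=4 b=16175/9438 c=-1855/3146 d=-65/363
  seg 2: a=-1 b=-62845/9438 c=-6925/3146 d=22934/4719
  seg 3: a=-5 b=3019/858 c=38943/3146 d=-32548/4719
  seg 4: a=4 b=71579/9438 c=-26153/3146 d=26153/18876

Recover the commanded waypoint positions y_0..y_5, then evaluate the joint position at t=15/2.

y_0 = S_0(0) = a_0 = -1
y_1 = S_1(0) = a_1 = 4
y_2 = S_2(0) = a_2 = -1
y_3 = S_3(0) = a_3 = -5
y_4 = S_4(0) = a_4 = 4
y_5 = S_4(2) = -3
t_q=15/2 is in segment 4 (τ=1/2); S_4(τ)=296327/50336

y_0=-1 y_1=4 y_2=-1 y_3=-5 y_4=4 y_5=-3
S(15/2) = 296327/50336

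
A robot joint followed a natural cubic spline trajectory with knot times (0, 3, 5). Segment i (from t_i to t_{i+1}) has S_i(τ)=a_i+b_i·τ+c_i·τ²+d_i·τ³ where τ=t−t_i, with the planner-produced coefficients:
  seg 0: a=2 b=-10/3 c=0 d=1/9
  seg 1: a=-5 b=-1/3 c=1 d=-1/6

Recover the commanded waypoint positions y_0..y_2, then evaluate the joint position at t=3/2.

y_0 = S_0(0) = a_0 = 2
y_1 = S_1(0) = a_1 = -5
y_2 = S_1(2) = -3
t_q=3/2 is in segment 0 (τ=3/2); S_0(τ)=-21/8

y_0=2 y_1=-5 y_2=-3
S(3/2) = -21/8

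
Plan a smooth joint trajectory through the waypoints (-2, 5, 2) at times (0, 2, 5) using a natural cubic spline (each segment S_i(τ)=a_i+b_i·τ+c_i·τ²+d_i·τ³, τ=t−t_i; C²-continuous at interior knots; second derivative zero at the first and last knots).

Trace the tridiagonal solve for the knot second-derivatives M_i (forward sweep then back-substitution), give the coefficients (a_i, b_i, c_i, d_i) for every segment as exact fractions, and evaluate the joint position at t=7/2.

  seg 0: a=-2 b=22/5 c=0 d=-9/40
  seg 1: a=5 b=17/10 c=-27/20 d=3/20
S(7/2) = 803/160

Δ: Δ0=7/2, Δ1=-1
row 1: diag=10, rhs=-27; c'=3/10, d'=-27/10
back: M1=-27/10
M: M0=0, M1=-27/10, M2=0
seg 0: a=-2, c=M0/2=0, d=(M1−M0)/(6·2)=-9/40, b=Δ0−h0·(2M0+M1)/6=22/5
seg 1: a=5, c=M1/2=-27/20, d=(M2−M1)/(6·3)=3/20, b=Δ1−h1·(2M1+M2)/6=17/10
t_q=7/2 → seg 1, τ=3/2; S=5+17/10·τ+-27/20·τ²+3/20·τ³=803/160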